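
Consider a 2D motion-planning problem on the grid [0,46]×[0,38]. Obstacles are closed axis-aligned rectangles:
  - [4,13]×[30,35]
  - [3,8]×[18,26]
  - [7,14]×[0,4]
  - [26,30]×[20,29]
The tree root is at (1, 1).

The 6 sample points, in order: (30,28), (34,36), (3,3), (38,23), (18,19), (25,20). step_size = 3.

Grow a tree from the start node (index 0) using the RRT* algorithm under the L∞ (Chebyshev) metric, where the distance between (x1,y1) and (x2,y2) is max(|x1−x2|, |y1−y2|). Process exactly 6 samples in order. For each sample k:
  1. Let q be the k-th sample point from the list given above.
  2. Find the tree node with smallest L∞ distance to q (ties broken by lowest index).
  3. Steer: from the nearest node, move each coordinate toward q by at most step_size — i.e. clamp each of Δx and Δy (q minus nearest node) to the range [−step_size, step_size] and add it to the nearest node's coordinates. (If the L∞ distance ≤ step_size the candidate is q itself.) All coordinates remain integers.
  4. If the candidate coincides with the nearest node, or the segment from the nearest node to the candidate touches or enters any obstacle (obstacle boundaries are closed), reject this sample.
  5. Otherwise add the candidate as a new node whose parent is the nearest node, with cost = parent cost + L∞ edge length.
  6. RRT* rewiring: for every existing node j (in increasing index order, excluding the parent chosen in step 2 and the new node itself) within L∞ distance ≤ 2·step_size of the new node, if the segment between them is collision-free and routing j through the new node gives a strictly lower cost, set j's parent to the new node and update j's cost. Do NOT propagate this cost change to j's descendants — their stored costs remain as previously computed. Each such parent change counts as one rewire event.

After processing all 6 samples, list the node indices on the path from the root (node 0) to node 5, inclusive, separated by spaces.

1. q=(30,28) nearest=0 d=29 new=(4,4) → add node 1 parent=0 cost=3
2. q=(34,36) nearest=1 d=32 new=(7,7) → add node 2 parent=1 cost=6
3. q=(3,3) nearest=1 d=1 new=(3,3) → add node 3 parent=1 cost=4
4. q=(38,23) nearest=2 d=31 new=(10,10) → add node 4 parent=2 cost=9
5. q=(18,19) nearest=4 d=9 new=(13,13) → add node 5 parent=4 cost=12
6. q=(25,20) nearest=5 d=12 new=(16,16) → add node 6 parent=5 cost=15

Path: 0 1 2 4 5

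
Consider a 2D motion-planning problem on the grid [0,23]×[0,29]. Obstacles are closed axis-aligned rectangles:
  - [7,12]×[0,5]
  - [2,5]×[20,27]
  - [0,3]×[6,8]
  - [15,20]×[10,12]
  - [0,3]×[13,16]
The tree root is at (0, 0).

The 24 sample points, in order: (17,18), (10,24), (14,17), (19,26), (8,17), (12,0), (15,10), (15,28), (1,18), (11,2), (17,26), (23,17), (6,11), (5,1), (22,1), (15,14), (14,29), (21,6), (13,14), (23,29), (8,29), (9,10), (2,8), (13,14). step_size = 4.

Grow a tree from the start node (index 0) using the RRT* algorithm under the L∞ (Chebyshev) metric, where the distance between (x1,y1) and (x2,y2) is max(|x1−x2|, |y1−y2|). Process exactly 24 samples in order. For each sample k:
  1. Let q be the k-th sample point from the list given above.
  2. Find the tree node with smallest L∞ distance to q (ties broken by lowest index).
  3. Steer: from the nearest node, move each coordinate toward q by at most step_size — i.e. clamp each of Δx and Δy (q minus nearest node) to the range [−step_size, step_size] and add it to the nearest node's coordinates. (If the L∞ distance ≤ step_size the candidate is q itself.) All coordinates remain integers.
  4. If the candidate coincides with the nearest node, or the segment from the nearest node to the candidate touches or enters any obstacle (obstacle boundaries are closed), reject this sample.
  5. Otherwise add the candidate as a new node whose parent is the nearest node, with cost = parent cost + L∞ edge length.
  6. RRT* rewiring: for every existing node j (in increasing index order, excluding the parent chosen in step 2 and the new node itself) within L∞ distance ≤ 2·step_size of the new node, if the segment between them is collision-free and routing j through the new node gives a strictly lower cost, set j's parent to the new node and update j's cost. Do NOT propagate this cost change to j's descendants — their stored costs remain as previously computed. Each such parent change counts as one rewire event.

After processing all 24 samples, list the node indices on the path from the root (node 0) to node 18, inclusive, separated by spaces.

1. q=(17,18) nearest=0 d=18 new=(4,4) → add node 1 parent=0 cost=4
2. q=(10,24) nearest=1 d=20 new=(8,8) → add node 2 parent=1 cost=8
3. q=(14,17) nearest=2 d=9 new=(12,12) → add node 3 parent=2 cost=12
4. q=(19,26) nearest=3 d=14 new=(16,16) → add node 4 parent=3 cost=16
5. q=(8,17) nearest=3 d=5 new=(8,16) → add node 5 parent=3 cost=16
6. q=(12,0) nearest=1 d=8 new=(8,0) → blocked by [7,12]×[0,5], reject
7. q=(15,10) nearest=3 d=3 new=(15,10) → blocked by [15,20]×[10,12], reject
8. q=(15,28) nearest=4 d=12 new=(15,20) → add node 6 parent=4 cost=20
9. q=(1,18) nearest=5 d=7 new=(4,18) → add node 7 parent=5 cost=20
10. q=(11,2) nearest=2 d=6 new=(11,4) → blocked by [7,12]×[0,5], reject
11. q=(17,26) nearest=6 d=6 new=(17,24) → add node 8 parent=6 cost=24
12. q=(23,17) nearest=4 d=7 new=(20,17) → add node 9 parent=4 cost=20
13. q=(6,11) nearest=2 d=3 new=(6,11) → add node 10 parent=2 cost=11; rewire 7→10 (18<20)
14. q=(5,1) nearest=1 d=3 new=(5,1) → add node 11 parent=1 cost=7
15. q=(22,1) nearest=3 d=11 new=(16,8) → add node 12 parent=3 cost=16
16. q=(15,14) nearest=4 d=2 new=(15,14) → add node 13 parent=4 cost=18
17. q=(14,29) nearest=8 d=5 new=(14,28) → add node 14 parent=8 cost=28
18. q=(21,6) nearest=12 d=5 new=(20,6) → add node 15 parent=12 cost=20
19. q=(13,14) nearest=3 d=2 new=(13,14) → add node 16 parent=3 cost=14; rewire 13→16 (16<18)
20. q=(23,29) nearest=8 d=6 new=(21,28) → add node 17 parent=8 cost=28
21. q=(8,29) nearest=14 d=6 new=(10,29) → add node 18 parent=14 cost=32
22. q=(9,10) nearest=2 d=2 new=(9,10) → add node 19 parent=2 cost=10
23. q=(2,8) nearest=1 d=4 new=(2,8) → blocked by [0,3]×[6,8], reject
24. q=(13,14) nearest=16 d=0 → coincident, reject

Path: 0 1 2 3 4 6 8 14 18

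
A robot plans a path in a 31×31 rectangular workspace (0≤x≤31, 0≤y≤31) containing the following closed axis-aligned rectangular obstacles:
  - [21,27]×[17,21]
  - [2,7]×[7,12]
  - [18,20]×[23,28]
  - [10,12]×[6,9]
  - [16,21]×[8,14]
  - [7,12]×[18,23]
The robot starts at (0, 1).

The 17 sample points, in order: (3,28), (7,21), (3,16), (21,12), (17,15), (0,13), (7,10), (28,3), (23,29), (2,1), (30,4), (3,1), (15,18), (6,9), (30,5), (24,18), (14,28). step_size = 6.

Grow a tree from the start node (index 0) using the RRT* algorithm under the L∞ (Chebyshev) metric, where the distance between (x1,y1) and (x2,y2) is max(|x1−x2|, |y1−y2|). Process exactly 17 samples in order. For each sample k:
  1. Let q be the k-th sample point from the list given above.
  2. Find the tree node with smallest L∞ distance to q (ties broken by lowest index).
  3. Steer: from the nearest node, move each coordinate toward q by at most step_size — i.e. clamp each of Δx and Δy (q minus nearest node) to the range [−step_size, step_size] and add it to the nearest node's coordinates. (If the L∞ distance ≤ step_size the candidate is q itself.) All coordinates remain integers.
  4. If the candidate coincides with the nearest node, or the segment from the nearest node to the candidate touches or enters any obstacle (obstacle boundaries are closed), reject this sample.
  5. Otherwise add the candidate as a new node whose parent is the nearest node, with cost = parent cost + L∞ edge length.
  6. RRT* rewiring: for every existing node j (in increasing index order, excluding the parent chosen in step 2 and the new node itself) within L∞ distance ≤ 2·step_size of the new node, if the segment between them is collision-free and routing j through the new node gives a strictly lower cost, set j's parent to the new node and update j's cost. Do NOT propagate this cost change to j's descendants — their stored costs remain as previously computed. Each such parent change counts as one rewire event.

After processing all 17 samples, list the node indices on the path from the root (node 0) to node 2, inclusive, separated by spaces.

1. q=(3,28) nearest=0 d=27 new=(3,7) → blocked by [2,7]×[7,12], reject
2. q=(7,21) nearest=0 d=20 new=(6,7) → blocked by [2,7]×[7,12], reject
3. q=(3,16) nearest=0 d=15 new=(3,7) → blocked by [2,7]×[7,12], reject
4. q=(21,12) nearest=0 d=21 new=(6,7) → blocked by [2,7]×[7,12], reject
5. q=(17,15) nearest=0 d=17 new=(6,7) → blocked by [2,7]×[7,12], reject
6. q=(0,13) nearest=0 d=12 new=(0,7) → add node 1 parent=0 cost=6
7. q=(7,10) nearest=1 d=7 new=(6,10) → blocked by [2,7]×[7,12], reject
8. q=(28,3) nearest=0 d=28 new=(6,3) → add node 2 parent=0 cost=6
9. q=(23,29) nearest=1 d=23 new=(6,13) → blocked by [2,7]×[7,12], reject
10. q=(2,1) nearest=0 d=2 new=(2,1) → add node 3 parent=0 cost=2
11. q=(30,4) nearest=2 d=24 new=(12,4) → add node 4 parent=2 cost=12
12. q=(3,1) nearest=3 d=1 new=(3,1) → add node 5 parent=3 cost=3
13. q=(15,18) nearest=4 d=14 new=(15,10) → add node 6 parent=4 cost=18
14. q=(6,9) nearest=1 d=6 new=(6,9) → blocked by [2,7]×[7,12], reject
15. q=(30,5) nearest=6 d=15 new=(21,5) → blocked by [16,21]×[8,14], reject
16. q=(24,18) nearest=6 d=9 new=(21,16) → blocked by [16,21]×[8,14], reject
17. q=(14,28) nearest=6 d=18 new=(14,16) → add node 7 parent=6 cost=24

Path: 0 2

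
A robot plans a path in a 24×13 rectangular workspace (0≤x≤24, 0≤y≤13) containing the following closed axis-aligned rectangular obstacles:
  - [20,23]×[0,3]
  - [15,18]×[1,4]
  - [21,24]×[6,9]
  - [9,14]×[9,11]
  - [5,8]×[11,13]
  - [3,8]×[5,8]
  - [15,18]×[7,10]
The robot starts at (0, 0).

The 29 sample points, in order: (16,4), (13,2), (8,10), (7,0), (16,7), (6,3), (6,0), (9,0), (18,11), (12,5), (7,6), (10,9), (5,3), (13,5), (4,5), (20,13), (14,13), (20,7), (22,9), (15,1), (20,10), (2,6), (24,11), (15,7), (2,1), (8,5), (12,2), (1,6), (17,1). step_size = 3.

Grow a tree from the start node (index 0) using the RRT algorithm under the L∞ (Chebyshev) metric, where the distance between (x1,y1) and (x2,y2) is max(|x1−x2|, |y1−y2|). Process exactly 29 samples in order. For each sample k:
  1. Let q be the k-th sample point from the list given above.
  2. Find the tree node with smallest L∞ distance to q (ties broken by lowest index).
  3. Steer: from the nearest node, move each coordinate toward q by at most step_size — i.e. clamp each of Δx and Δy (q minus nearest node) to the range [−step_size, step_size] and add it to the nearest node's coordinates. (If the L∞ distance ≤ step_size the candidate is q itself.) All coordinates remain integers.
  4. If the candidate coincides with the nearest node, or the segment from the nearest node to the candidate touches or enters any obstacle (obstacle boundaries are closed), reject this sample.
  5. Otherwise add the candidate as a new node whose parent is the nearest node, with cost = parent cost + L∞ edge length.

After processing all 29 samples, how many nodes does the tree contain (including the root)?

Node count: 16

1. q=(16,4) nearest=0 d=16 new=(3,3) → add node 1 parent=0 cost=3
2. q=(13,2) nearest=1 d=10 new=(6,2) → add node 2 parent=1 cost=6
3. q=(8,10) nearest=1 d=7 new=(6,6) → blocked by [3,8]×[5,8], reject
4. q=(7,0) nearest=2 d=2 new=(7,0) → add node 3 parent=2 cost=8
5. q=(16,7) nearest=3 d=9 new=(10,3) → add node 4 parent=3 cost=11
6. q=(6,3) nearest=2 d=1 new=(6,3) → add node 5 parent=2 cost=7
7. q=(6,0) nearest=3 d=1 new=(6,0) → add node 6 parent=3 cost=9
8. q=(9,0) nearest=3 d=2 new=(9,0) → add node 7 parent=3 cost=10
9. q=(18,11) nearest=4 d=8 new=(13,6) → add node 8 parent=4 cost=14
10. q=(12,5) nearest=8 d=1 new=(12,5) → add node 9 parent=8 cost=15
11. q=(7,6) nearest=4 d=3 new=(7,6) → blocked by [3,8]×[5,8], reject
12. q=(10,9) nearest=8 d=3 new=(10,9) → blocked by [9,14]×[9,11], reject
13. q=(5,3) nearest=2 d=1 new=(5,3) → add node 10 parent=2 cost=7
14. q=(13,5) nearest=8 d=1 new=(13,5) → add node 11 parent=8 cost=15
15. q=(4,5) nearest=1 d=2 new=(4,5) → blocked by [3,8]×[5,8], reject
16. q=(20,13) nearest=8 d=7 new=(16,9) → blocked by [15,18]×[7,10], reject
17. q=(14,13) nearest=8 d=7 new=(14,9) → blocked by [9,14]×[9,11], reject
18. q=(20,7) nearest=8 d=7 new=(16,7) → blocked by [15,18]×[7,10], reject
19. q=(22,9) nearest=8 d=9 new=(16,9) → blocked by [15,18]×[7,10], reject
20. q=(15,1) nearest=9 d=4 new=(15,2) → blocked by [15,18]×[1,4], reject
21. q=(20,10) nearest=8 d=7 new=(16,9) → blocked by [15,18]×[7,10], reject
22. q=(2,6) nearest=1 d=3 new=(2,6) → add node 12 parent=1 cost=6
23. q=(24,11) nearest=8 d=11 new=(16,9) → blocked by [15,18]×[7,10], reject
24. q=(15,7) nearest=8 d=2 new=(15,7) → blocked by [15,18]×[7,10], reject
25. q=(2,1) nearest=0 d=2 new=(2,1) → add node 13 parent=0 cost=2
26. q=(8,5) nearest=4 d=2 new=(8,5) → blocked by [3,8]×[5,8], reject
27. q=(12,2) nearest=4 d=2 new=(12,2) → add node 14 parent=4 cost=13
28. q=(1,6) nearest=12 d=1 new=(1,6) → add node 15 parent=12 cost=7
29. q=(17,1) nearest=11 d=4 new=(16,2) → blocked by [15,18]×[1,4], reject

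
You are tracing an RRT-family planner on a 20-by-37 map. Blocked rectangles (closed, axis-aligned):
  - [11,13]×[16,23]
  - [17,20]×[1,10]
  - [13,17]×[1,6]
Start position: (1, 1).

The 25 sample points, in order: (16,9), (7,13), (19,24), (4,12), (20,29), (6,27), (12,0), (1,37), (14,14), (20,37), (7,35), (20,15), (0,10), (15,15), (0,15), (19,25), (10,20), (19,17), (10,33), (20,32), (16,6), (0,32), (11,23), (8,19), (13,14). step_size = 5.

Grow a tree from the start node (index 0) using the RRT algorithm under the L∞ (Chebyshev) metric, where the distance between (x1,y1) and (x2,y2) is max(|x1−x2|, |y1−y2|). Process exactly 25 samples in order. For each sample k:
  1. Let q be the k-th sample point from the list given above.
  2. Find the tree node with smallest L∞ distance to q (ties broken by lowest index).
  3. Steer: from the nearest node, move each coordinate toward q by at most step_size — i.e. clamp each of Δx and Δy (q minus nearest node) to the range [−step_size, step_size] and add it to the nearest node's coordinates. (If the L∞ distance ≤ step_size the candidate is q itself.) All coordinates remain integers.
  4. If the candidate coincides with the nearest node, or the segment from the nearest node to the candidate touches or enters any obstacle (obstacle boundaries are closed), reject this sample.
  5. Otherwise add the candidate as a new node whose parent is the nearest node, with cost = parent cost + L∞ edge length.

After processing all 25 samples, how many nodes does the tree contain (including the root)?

1. q=(16,9) nearest=0 d=15 new=(6,6) → add node 1 parent=0 cost=5
2. q=(7,13) nearest=1 d=7 new=(7,11) → add node 2 parent=1 cost=10
3. q=(19,24) nearest=2 d=13 new=(12,16) → blocked by [11,13]×[16,23], reject
4. q=(4,12) nearest=2 d=3 new=(4,12) → add node 3 parent=2 cost=13
5. q=(20,29) nearest=3 d=17 new=(9,17) → add node 4 parent=3 cost=18
6. q=(6,27) nearest=4 d=10 new=(6,22) → add node 5 parent=4 cost=23
7. q=(12,0) nearest=1 d=6 new=(11,1) → add node 6 parent=1 cost=10
8. q=(1,37) nearest=5 d=15 new=(1,27) → add node 7 parent=5 cost=28
9. q=(14,14) nearest=4 d=5 new=(14,14) → add node 8 parent=4 cost=23
10. q=(20,37) nearest=5 d=15 new=(11,27) → add node 9 parent=5 cost=28
11. q=(7,35) nearest=7 d=8 new=(6,32) → add node 10 parent=7 cost=33
12. q=(20,15) nearest=8 d=6 new=(19,15) → add node 11 parent=8 cost=28
13. q=(0,10) nearest=3 d=4 new=(0,10) → add node 12 parent=3 cost=17
14. q=(15,15) nearest=8 d=1 new=(15,15) → add node 13 parent=8 cost=24
15. q=(0,15) nearest=3 d=4 new=(0,15) → add node 14 parent=3 cost=17
16. q=(19,25) nearest=9 d=8 new=(16,25) → add node 15 parent=9 cost=33
17. q=(10,20) nearest=4 d=3 new=(10,20) → add node 16 parent=4 cost=21
18. q=(19,17) nearest=11 d=2 new=(19,17) → add node 17 parent=11 cost=30
19. q=(10,33) nearest=10 d=4 new=(10,33) → add node 18 parent=10 cost=37
20. q=(20,32) nearest=15 d=7 new=(20,30) → add node 19 parent=15 cost=38
21. q=(16,6) nearest=6 d=5 new=(16,6) → blocked by [13,17]×[1,6], reject
22. q=(0,32) nearest=7 d=5 new=(0,32) → add node 20 parent=7 cost=33
23. q=(11,23) nearest=16 d=3 new=(11,23) → blocked by [11,13]×[16,23], reject
24. q=(8,19) nearest=4 d=2 new=(8,19) → add node 21 parent=4 cost=20
25. q=(13,14) nearest=8 d=1 new=(13,14) → add node 22 parent=8 cost=24

Node count: 23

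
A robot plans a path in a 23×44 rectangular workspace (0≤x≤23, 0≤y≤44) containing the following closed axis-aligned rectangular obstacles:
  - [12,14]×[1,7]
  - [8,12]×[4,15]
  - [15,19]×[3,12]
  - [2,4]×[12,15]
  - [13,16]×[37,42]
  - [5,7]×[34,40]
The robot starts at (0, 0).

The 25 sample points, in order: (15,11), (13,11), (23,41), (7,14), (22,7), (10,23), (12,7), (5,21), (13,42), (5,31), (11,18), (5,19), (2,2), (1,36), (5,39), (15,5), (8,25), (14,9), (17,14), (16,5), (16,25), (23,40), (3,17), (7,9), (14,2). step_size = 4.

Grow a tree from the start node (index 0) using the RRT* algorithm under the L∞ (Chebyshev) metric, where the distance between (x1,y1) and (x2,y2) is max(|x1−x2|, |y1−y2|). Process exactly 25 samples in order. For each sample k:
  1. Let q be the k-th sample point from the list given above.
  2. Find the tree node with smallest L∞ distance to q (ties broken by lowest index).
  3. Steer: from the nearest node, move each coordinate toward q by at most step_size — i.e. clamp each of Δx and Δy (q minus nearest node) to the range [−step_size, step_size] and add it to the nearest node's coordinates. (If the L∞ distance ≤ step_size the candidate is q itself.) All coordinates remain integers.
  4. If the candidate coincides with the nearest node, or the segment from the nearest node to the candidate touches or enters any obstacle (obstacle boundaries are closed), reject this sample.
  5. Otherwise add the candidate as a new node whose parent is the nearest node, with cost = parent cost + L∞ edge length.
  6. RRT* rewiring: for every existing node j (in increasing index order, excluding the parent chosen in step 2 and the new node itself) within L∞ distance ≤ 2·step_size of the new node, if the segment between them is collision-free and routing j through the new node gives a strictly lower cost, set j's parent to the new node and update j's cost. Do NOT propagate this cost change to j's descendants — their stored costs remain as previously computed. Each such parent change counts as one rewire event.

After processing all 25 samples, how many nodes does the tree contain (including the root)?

Node count: 14

1. q=(15,11) nearest=0 d=15 new=(4,4) → add node 1 parent=0 cost=4
2. q=(13,11) nearest=1 d=9 new=(8,8) → blocked by [8,12]×[4,15], reject
3. q=(23,41) nearest=1 d=37 new=(8,8) → blocked by [8,12]×[4,15], reject
4. q=(7,14) nearest=1 d=10 new=(7,8) → add node 2 parent=1 cost=8
5. q=(22,7) nearest=2 d=15 new=(11,7) → blocked by [8,12]×[4,15], reject
6. q=(10,23) nearest=2 d=15 new=(10,12) → blocked by [8,12]×[4,15], reject
7. q=(12,7) nearest=2 d=5 new=(11,7) → blocked by [8,12]×[4,15], reject
8. q=(5,21) nearest=2 d=13 new=(5,12) → add node 3 parent=2 cost=12
9. q=(13,42) nearest=3 d=30 new=(9,16) → blocked by [8,12]×[4,15], reject
10. q=(5,31) nearest=3 d=19 new=(5,16) → add node 4 parent=3 cost=16
11. q=(11,18) nearest=3 d=6 new=(9,16) → blocked by [8,12]×[4,15], reject
12. q=(5,19) nearest=4 d=3 new=(5,19) → add node 5 parent=4 cost=19
13. q=(2,2) nearest=0 d=2 new=(2,2) → add node 6 parent=0 cost=2
14. q=(1,36) nearest=5 d=17 new=(1,23) → add node 7 parent=5 cost=23
15. q=(5,39) nearest=7 d=16 new=(5,27) → add node 8 parent=7 cost=27
16. q=(15,5) nearest=2 d=8 new=(11,5) → blocked by [8,12]×[4,15], reject
17. q=(8,25) nearest=8 d=3 new=(8,25) → add node 9 parent=8 cost=30
18. q=(14,9) nearest=2 d=7 new=(11,9) → blocked by [8,12]×[4,15], reject
19. q=(17,14) nearest=2 d=10 new=(11,12) → blocked by [8,12]×[4,15], reject
20. q=(16,5) nearest=2 d=9 new=(11,5) → blocked by [8,12]×[4,15], reject
21. q=(16,25) nearest=9 d=8 new=(12,25) → add node 10 parent=9 cost=34
22. q=(23,40) nearest=9 d=15 new=(12,29) → add node 11 parent=9 cost=34
23. q=(3,17) nearest=4 d=2 new=(3,17) → add node 12 parent=4 cost=18; rewire 9→12 (26<30)
24. q=(7,9) nearest=2 d=1 new=(7,9) → add node 13 parent=2 cost=9
25. q=(14,2) nearest=2 d=7 new=(11,4) → blocked by [8,12]×[4,15], reject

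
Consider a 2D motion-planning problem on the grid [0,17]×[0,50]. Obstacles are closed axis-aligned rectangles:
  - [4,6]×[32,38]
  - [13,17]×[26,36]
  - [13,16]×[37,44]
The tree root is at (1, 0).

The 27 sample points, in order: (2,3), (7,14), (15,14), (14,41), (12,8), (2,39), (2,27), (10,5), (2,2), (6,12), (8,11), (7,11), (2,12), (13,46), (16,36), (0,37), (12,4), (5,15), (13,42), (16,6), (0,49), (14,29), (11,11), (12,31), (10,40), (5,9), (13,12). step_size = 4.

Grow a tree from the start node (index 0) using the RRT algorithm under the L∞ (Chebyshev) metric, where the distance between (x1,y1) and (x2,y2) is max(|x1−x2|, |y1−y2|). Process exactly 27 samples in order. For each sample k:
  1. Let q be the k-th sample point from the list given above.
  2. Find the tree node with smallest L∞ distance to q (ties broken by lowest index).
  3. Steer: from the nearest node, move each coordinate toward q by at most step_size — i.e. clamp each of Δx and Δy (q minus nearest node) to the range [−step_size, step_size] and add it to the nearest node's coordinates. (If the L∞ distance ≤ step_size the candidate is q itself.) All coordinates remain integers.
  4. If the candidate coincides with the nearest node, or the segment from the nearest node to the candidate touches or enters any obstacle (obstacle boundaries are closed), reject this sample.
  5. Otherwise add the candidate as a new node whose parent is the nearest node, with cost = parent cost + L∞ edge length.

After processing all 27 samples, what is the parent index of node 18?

Parent of node 18: 15

1. q=(2,3) nearest=0 d=3 new=(2,3) → add node 1 parent=0 cost=3
2. q=(7,14) nearest=1 d=11 new=(6,7) → add node 2 parent=1 cost=7
3. q=(15,14) nearest=2 d=9 new=(10,11) → add node 3 parent=2 cost=11
4. q=(14,41) nearest=3 d=30 new=(14,15) → add node 4 parent=3 cost=15
5. q=(12,8) nearest=3 d=3 new=(12,8) → add node 5 parent=3 cost=14
6. q=(2,39) nearest=4 d=24 new=(10,19) → add node 6 parent=4 cost=19
7. q=(2,27) nearest=6 d=8 new=(6,23) → add node 7 parent=6 cost=23
8. q=(10,5) nearest=5 d=3 new=(10,5) → add node 8 parent=5 cost=17
9. q=(2,2) nearest=1 d=1 new=(2,2) → add node 9 parent=1 cost=4
10. q=(6,12) nearest=3 d=4 new=(6,12) → add node 10 parent=3 cost=15
11. q=(8,11) nearest=3 d=2 new=(8,11) → add node 11 parent=3 cost=13
12. q=(7,11) nearest=10 d=1 new=(7,11) → add node 12 parent=10 cost=16
13. q=(2,12) nearest=10 d=4 new=(2,12) → add node 13 parent=10 cost=19
14. q=(13,46) nearest=7 d=23 new=(10,27) → add node 14 parent=7 cost=27
15. q=(16,36) nearest=14 d=9 new=(14,31) → blocked by [13,17]×[26,36], reject
16. q=(0,37) nearest=14 d=10 new=(6,31) → add node 15 parent=14 cost=31
17. q=(12,4) nearest=8 d=2 new=(12,4) → add node 16 parent=8 cost=19
18. q=(5,15) nearest=10 d=3 new=(5,15) → add node 17 parent=10 cost=18
19. q=(13,42) nearest=15 d=11 new=(10,35) → add node 18 parent=15 cost=35
20. q=(16,6) nearest=5 d=4 new=(16,6) → add node 19 parent=5 cost=18
21. q=(0,49) nearest=18 d=14 new=(6,39) → add node 20 parent=18 cost=39
22. q=(14,29) nearest=14 d=4 new=(14,29) → blocked by [13,17]×[26,36], reject
23. q=(11,11) nearest=3 d=1 new=(11,11) → add node 21 parent=3 cost=12
24. q=(12,31) nearest=14 d=4 new=(12,31) → add node 22 parent=14 cost=31
25. q=(10,40) nearest=20 d=4 new=(10,40) → add node 23 parent=20 cost=43
26. q=(5,9) nearest=2 d=2 new=(5,9) → add node 24 parent=2 cost=9
27. q=(13,12) nearest=21 d=2 new=(13,12) → add node 25 parent=21 cost=14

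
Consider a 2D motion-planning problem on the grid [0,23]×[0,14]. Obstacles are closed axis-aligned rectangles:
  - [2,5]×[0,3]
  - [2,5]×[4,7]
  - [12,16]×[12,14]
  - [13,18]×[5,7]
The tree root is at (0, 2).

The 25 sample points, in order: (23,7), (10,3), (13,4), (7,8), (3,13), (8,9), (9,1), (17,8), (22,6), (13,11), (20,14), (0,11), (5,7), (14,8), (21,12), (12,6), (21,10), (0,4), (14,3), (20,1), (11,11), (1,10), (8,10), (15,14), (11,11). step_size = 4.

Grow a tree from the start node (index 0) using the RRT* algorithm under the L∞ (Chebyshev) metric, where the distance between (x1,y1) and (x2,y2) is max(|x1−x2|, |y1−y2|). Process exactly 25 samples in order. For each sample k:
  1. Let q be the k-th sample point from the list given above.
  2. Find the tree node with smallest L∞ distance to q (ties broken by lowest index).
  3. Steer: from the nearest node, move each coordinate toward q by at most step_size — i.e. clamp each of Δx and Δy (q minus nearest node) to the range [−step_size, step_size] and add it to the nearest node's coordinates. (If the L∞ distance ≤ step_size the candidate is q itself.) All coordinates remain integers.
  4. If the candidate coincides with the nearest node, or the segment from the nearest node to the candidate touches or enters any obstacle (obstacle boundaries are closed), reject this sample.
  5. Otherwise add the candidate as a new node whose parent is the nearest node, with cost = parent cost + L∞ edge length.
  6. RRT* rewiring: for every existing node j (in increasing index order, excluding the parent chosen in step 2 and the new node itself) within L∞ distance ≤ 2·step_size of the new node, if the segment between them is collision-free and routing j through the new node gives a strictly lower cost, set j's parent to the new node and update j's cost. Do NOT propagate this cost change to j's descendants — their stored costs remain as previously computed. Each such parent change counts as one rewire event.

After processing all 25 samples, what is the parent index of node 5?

1. q=(23,7) nearest=0 d=23 new=(4,6) → blocked by [2,5]×[4,7], reject
2. q=(10,3) nearest=0 d=10 new=(4,3) → blocked by [2,5]×[0,3], reject
3. q=(13,4) nearest=0 d=13 new=(4,4) → blocked by [2,5]×[0,3], reject
4. q=(7,8) nearest=0 d=7 new=(4,6) → blocked by [2,5]×[4,7], reject
5. q=(3,13) nearest=0 d=11 new=(3,6) → blocked by [2,5]×[4,7], reject
6. q=(8,9) nearest=0 d=8 new=(4,6) → blocked by [2,5]×[4,7], reject
7. q=(9,1) nearest=0 d=9 new=(4,1) → blocked by [2,5]×[0,3], reject
8. q=(17,8) nearest=0 d=17 new=(4,6) → blocked by [2,5]×[4,7], reject
9. q=(22,6) nearest=0 d=22 new=(4,6) → blocked by [2,5]×[4,7], reject
10. q=(13,11) nearest=0 d=13 new=(4,6) → blocked by [2,5]×[4,7], reject
11. q=(20,14) nearest=0 d=20 new=(4,6) → blocked by [2,5]×[4,7], reject
12. q=(0,11) nearest=0 d=9 new=(0,6) → add node 1 parent=0 cost=4
13. q=(5,7) nearest=0 d=5 new=(4,6) → blocked by [2,5]×[4,7], reject
14. q=(14,8) nearest=0 d=14 new=(4,6) → blocked by [2,5]×[4,7], reject
15. q=(21,12) nearest=0 d=21 new=(4,6) → blocked by [2,5]×[4,7], reject
16. q=(12,6) nearest=0 d=12 new=(4,6) → blocked by [2,5]×[4,7], reject
17. q=(21,10) nearest=0 d=21 new=(4,6) → blocked by [2,5]×[4,7], reject
18. q=(0,4) nearest=0 d=2 new=(0,4) → add node 2 parent=0 cost=2
19. q=(14,3) nearest=0 d=14 new=(4,3) → blocked by [2,5]×[0,3], reject
20. q=(20,1) nearest=0 d=20 new=(4,1) → blocked by [2,5]×[0,3], reject
21. q=(11,11) nearest=0 d=11 new=(4,6) → blocked by [2,5]×[4,7], reject
22. q=(1,10) nearest=1 d=4 new=(1,10) → add node 3 parent=1 cost=8
23. q=(8,10) nearest=3 d=7 new=(5,10) → add node 4 parent=3 cost=12
24. q=(15,14) nearest=4 d=10 new=(9,14) → add node 5 parent=4 cost=16
25. q=(11,11) nearest=5 d=3 new=(11,11) → add node 6 parent=5 cost=19

Parent of node 5: 4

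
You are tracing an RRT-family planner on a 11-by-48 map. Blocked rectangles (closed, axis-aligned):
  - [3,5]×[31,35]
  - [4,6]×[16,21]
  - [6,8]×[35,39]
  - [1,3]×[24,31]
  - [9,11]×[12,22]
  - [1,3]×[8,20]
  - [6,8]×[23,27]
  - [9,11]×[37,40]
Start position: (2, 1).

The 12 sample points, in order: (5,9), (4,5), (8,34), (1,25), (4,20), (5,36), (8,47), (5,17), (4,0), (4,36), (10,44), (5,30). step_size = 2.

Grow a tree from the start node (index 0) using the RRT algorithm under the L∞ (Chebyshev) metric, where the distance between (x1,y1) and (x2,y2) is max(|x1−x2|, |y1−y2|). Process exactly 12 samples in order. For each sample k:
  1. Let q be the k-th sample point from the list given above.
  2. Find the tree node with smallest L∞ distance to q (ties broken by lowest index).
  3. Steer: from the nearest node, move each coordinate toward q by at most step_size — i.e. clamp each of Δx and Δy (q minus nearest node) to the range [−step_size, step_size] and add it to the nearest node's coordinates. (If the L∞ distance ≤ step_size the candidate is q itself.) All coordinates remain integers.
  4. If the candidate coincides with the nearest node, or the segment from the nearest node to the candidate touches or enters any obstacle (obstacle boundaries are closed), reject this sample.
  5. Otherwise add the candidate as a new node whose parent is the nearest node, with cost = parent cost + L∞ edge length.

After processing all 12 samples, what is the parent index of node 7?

1. q=(5,9) nearest=0 d=8 new=(4,3) → add node 1 parent=0 cost=2
2. q=(4,5) nearest=1 d=2 new=(4,5) → add node 2 parent=1 cost=4
3. q=(8,34) nearest=2 d=29 new=(6,7) → add node 3 parent=2 cost=6
4. q=(1,25) nearest=3 d=18 new=(4,9) → add node 4 parent=3 cost=8
5. q=(4,20) nearest=4 d=11 new=(4,11) → add node 5 parent=4 cost=10
6. q=(5,36) nearest=5 d=25 new=(5,13) → add node 6 parent=5 cost=12
7. q=(8,47) nearest=6 d=34 new=(7,15) → add node 7 parent=6 cost=14
8. q=(5,17) nearest=7 d=2 new=(5,17) → blocked by [4,6]×[16,21], reject
9. q=(4,0) nearest=0 d=2 new=(4,0) → add node 8 parent=0 cost=2
10. q=(4,36) nearest=7 d=21 new=(5,17) → blocked by [4,6]×[16,21], reject
11. q=(10,44) nearest=7 d=29 new=(9,17) → blocked by [9,11]×[12,22], reject
12. q=(5,30) nearest=7 d=15 new=(5,17) → blocked by [4,6]×[16,21], reject

Parent of node 7: 6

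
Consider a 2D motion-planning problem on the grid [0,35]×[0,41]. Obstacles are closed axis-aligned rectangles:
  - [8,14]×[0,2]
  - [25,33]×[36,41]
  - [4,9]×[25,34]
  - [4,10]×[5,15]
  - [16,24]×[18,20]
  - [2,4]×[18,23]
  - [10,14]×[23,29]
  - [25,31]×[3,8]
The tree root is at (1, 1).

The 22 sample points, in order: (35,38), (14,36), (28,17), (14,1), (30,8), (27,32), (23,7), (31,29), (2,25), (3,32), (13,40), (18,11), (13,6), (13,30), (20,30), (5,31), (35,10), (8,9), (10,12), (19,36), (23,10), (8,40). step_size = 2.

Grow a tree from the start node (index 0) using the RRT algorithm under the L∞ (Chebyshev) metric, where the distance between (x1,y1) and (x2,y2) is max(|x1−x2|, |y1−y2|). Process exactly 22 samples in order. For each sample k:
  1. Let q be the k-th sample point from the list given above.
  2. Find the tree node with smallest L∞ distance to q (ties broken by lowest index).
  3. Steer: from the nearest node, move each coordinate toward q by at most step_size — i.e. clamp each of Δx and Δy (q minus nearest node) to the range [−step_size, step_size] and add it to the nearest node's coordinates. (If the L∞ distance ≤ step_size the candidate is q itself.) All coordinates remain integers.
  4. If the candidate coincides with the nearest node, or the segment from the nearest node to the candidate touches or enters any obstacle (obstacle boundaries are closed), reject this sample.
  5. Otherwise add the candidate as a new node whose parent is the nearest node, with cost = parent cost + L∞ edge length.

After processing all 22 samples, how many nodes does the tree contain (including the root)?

Node count: 6

1. q=(35,38) nearest=0 d=37 new=(3,3) → add node 1 parent=0 cost=2
2. q=(14,36) nearest=1 d=33 new=(5,5) → blocked by [4,10]×[5,15], reject
3. q=(28,17) nearest=1 d=25 new=(5,5) → blocked by [4,10]×[5,15], reject
4. q=(14,1) nearest=1 d=11 new=(5,1) → add node 2 parent=1 cost=4
5. q=(30,8) nearest=2 d=25 new=(7,3) → add node 3 parent=2 cost=6
6. q=(27,32) nearest=1 d=29 new=(5,5) → blocked by [4,10]×[5,15], reject
7. q=(23,7) nearest=3 d=16 new=(9,5) → blocked by [4,10]×[5,15], reject
8. q=(31,29) nearest=3 d=26 new=(9,5) → blocked by [4,10]×[5,15], reject
9. q=(2,25) nearest=1 d=22 new=(2,5) → add node 4 parent=1 cost=4
10. q=(3,32) nearest=4 d=27 new=(3,7) → add node 5 parent=4 cost=6
11. q=(13,40) nearest=5 d=33 new=(5,9) → blocked by [4,10]×[5,15], reject
12. q=(18,11) nearest=3 d=11 new=(9,5) → blocked by [4,10]×[5,15], reject
13. q=(13,6) nearest=3 d=6 new=(9,5) → blocked by [4,10]×[5,15], reject
14. q=(13,30) nearest=5 d=23 new=(5,9) → blocked by [4,10]×[5,15], reject
15. q=(20,30) nearest=5 d=23 new=(5,9) → blocked by [4,10]×[5,15], reject
16. q=(5,31) nearest=5 d=24 new=(5,9) → blocked by [4,10]×[5,15], reject
17. q=(35,10) nearest=3 d=28 new=(9,5) → blocked by [4,10]×[5,15], reject
18. q=(8,9) nearest=5 d=5 new=(5,9) → blocked by [4,10]×[5,15], reject
19. q=(10,12) nearest=5 d=7 new=(5,9) → blocked by [4,10]×[5,15], reject
20. q=(19,36) nearest=5 d=29 new=(5,9) → blocked by [4,10]×[5,15], reject
21. q=(23,10) nearest=3 d=16 new=(9,5) → blocked by [4,10]×[5,15], reject
22. q=(8,40) nearest=5 d=33 new=(5,9) → blocked by [4,10]×[5,15], reject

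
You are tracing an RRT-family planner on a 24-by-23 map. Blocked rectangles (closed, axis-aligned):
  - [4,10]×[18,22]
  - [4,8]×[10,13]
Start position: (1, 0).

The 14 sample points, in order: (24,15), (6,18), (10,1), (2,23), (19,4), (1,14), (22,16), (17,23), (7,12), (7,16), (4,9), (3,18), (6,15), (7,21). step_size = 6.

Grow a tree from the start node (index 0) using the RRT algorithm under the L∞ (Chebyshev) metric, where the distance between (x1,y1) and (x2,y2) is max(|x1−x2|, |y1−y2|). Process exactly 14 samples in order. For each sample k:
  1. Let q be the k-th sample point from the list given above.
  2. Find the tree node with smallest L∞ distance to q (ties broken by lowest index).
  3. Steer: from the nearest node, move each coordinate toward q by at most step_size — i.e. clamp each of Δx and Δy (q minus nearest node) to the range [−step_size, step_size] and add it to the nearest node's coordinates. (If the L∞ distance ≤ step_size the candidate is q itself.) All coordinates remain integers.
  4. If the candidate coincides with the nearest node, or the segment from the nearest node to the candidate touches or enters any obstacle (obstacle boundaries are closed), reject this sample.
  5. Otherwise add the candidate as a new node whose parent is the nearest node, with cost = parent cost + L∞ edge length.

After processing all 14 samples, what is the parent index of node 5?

1. q=(24,15) nearest=0 d=23 new=(7,6) → add node 1 parent=0 cost=6
2. q=(6,18) nearest=1 d=12 new=(6,12) → blocked by [4,8]×[10,13], reject
3. q=(10,1) nearest=1 d=5 new=(10,1) → add node 2 parent=1 cost=11
4. q=(2,23) nearest=1 d=17 new=(2,12) → add node 3 parent=1 cost=12
5. q=(19,4) nearest=2 d=9 new=(16,4) → add node 4 parent=2 cost=17
6. q=(1,14) nearest=3 d=2 new=(1,14) → add node 5 parent=3 cost=14
7. q=(22,16) nearest=4 d=12 new=(22,10) → add node 6 parent=4 cost=23
8. q=(17,23) nearest=6 d=13 new=(17,16) → add node 7 parent=6 cost=29
9. q=(7,12) nearest=3 d=5 new=(7,12) → blocked by [4,8]×[10,13], reject
10. q=(7,16) nearest=3 d=5 new=(7,16) → add node 8 parent=3 cost=17
11. q=(4,9) nearest=1 d=3 new=(4,9) → add node 9 parent=1 cost=9
12. q=(3,18) nearest=5 d=4 new=(3,18) → add node 10 parent=5 cost=18
13. q=(6,15) nearest=8 d=1 new=(6,15) → add node 11 parent=8 cost=18
14. q=(7,21) nearest=10 d=4 new=(7,21) → blocked by [4,10]×[18,22], reject

Parent of node 5: 3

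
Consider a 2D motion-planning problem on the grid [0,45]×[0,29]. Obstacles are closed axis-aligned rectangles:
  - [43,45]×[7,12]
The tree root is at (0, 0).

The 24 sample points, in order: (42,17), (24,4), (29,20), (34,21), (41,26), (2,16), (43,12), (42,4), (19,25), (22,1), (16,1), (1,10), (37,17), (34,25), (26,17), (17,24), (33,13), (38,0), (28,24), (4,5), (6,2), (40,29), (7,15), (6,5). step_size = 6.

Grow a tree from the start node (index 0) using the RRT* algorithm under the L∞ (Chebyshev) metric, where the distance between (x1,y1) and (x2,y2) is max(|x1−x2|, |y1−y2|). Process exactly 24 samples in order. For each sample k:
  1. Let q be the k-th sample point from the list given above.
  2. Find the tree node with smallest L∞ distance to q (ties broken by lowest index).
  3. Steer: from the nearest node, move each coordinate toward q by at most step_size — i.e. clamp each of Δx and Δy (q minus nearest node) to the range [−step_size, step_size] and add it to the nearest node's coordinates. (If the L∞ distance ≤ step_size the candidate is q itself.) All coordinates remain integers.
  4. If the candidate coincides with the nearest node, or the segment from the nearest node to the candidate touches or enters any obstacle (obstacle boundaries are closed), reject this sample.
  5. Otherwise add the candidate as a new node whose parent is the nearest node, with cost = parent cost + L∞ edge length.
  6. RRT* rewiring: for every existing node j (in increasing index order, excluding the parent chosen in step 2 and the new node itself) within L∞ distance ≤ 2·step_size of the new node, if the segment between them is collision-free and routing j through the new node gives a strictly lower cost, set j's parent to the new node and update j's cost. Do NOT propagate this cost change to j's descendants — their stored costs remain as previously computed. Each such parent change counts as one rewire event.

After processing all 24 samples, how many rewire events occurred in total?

Rewire events: 6

1. q=(42,17) nearest=0 d=42 new=(6,6) → add node 1 parent=0 cost=6
2. q=(24,4) nearest=1 d=18 new=(12,4) → add node 2 parent=1 cost=12
3. q=(29,20) nearest=2 d=17 new=(18,10) → add node 3 parent=2 cost=18
4. q=(34,21) nearest=3 d=16 new=(24,16) → add node 4 parent=3 cost=24
5. q=(41,26) nearest=4 d=17 new=(30,22) → add node 5 parent=4 cost=30
6. q=(2,16) nearest=1 d=10 new=(2,12) → add node 6 parent=1 cost=12
7. q=(43,12) nearest=5 d=13 new=(36,16) → add node 7 parent=5 cost=36
8. q=(42,4) nearest=7 d=12 new=(42,10) → add node 8 parent=7 cost=42
9. q=(19,25) nearest=4 d=9 new=(19,22) → add node 9 parent=4 cost=30
10. q=(22,1) nearest=3 d=9 new=(22,4) → add node 10 parent=3 cost=24
11. q=(16,1) nearest=2 d=4 new=(16,1) → add node 11 parent=2 cost=16; rewire 10→11 (22<24)
12. q=(1,10) nearest=6 d=2 new=(1,10) → add node 12 parent=6 cost=14
13. q=(37,17) nearest=7 d=1 new=(37,17) → add node 13 parent=7 cost=37
14. q=(34,25) nearest=5 d=4 new=(34,25) → add node 14 parent=5 cost=34
15. q=(26,17) nearest=4 d=2 new=(26,17) → add node 15 parent=4 cost=26
16. q=(17,24) nearest=9 d=2 new=(17,24) → add node 16 parent=9 cost=32
17. q=(33,13) nearest=7 d=3 new=(33,13) → add node 17 parent=7 cost=39
18. q=(38,0) nearest=8 d=10 new=(38,4) → add node 18 parent=8 cost=48
19. q=(28,24) nearest=5 d=2 new=(28,24) → add node 19 parent=5 cost=32
20. q=(4,5) nearest=1 d=2 new=(4,5) → add node 20 parent=1 cost=8; rewire 12→20 (13<14)
21. q=(6,2) nearest=20 d=3 new=(6,2) → add node 21 parent=20 cost=11
22. q=(40,29) nearest=14 d=6 new=(40,29) → add node 22 parent=14 cost=40
23. q=(7,15) nearest=6 d=5 new=(7,15) → add node 23 parent=6 cost=17; rewire 9→23 (29<30); rewire 16→23 (27<32)
24. q=(6,5) nearest=1 d=1 new=(6,5) → add node 24 parent=1 cost=7; rewire 12→24 (12<13); rewire 21→24 (10<11)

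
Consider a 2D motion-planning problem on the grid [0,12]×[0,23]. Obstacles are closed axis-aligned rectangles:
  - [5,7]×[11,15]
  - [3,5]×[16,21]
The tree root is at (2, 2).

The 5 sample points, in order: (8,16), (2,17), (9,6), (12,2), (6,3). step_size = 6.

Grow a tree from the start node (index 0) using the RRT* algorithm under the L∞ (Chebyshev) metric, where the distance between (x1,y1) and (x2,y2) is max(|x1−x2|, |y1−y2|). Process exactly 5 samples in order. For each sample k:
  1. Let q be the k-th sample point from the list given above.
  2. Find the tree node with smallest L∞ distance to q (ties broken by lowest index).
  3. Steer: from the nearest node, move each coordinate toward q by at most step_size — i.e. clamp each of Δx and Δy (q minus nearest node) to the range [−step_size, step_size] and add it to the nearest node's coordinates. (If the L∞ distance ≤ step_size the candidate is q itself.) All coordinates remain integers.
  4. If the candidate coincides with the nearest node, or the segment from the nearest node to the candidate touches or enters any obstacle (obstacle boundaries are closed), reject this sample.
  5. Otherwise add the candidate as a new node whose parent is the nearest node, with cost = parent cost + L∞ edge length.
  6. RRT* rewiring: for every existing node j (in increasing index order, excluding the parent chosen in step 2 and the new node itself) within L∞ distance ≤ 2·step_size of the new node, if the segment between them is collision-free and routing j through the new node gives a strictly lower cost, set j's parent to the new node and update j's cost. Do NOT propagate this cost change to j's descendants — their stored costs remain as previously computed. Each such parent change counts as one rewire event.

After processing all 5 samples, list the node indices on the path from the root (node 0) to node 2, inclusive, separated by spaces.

Path: 0 1 2

1. q=(8,16) nearest=0 d=14 new=(8,8) → add node 1 parent=0 cost=6
2. q=(2,17) nearest=1 d=9 new=(2,14) → blocked by [5,7]×[11,15], reject
3. q=(9,6) nearest=1 d=2 new=(9,6) → add node 2 parent=1 cost=8
4. q=(12,2) nearest=2 d=4 new=(12,2) → add node 3 parent=2 cost=12
5. q=(6,3) nearest=2 d=3 new=(6,3) → add node 4 parent=2 cost=11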